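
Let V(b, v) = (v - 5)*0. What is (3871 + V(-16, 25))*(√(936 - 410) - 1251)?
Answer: -4842621 + 3871*√526 ≈ -4.7538e+6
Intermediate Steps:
V(b, v) = 0 (V(b, v) = (-5 + v)*0 = 0)
(3871 + V(-16, 25))*(√(936 - 410) - 1251) = (3871 + 0)*(√(936 - 410) - 1251) = 3871*(√526 - 1251) = 3871*(-1251 + √526) = -4842621 + 3871*√526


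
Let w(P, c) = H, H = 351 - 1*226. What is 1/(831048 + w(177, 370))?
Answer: 1/831173 ≈ 1.2031e-6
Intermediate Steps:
H = 125 (H = 351 - 226 = 125)
w(P, c) = 125
1/(831048 + w(177, 370)) = 1/(831048 + 125) = 1/831173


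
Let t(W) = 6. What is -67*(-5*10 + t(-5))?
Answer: 2948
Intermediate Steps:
-67*(-5*10 + t(-5)) = -67*(-5*10 + 6) = -67*(-50 + 6) = -67*(-44) = 2948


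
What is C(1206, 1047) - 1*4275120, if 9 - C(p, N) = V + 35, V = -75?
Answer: -4275071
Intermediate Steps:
C(p, N) = 49 (C(p, N) = 9 - (-75 + 35) = 9 - 1*(-40) = 9 + 40 = 49)
C(1206, 1047) - 1*4275120 = 49 - 1*4275120 = 49 - 4275120 = -4275071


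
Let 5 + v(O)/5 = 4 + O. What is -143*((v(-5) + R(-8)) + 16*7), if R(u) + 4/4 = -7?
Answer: -10582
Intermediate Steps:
R(u) = -8 (R(u) = -1 - 7 = -8)
v(O) = -5 + 5*O (v(O) = -25 + 5*(4 + O) = -25 + (20 + 5*O) = -5 + 5*O)
-143*((v(-5) + R(-8)) + 16*7) = -143*(((-5 + 5*(-5)) - 8) + 16*7) = -143*(((-5 - 25) - 8) + 112) = -143*((-30 - 8) + 112) = -143*(-38 + 112) = -143*74 = -10582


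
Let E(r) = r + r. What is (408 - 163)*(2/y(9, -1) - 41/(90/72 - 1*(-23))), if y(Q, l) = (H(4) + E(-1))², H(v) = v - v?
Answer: -56595/194 ≈ -291.73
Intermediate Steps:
E(r) = 2*r
H(v) = 0
y(Q, l) = 4 (y(Q, l) = (0 + 2*(-1))² = (0 - 2)² = (-2)² = 4)
(408 - 163)*(2/y(9, -1) - 41/(90/72 - 1*(-23))) = (408 - 163)*(2/4 - 41/(90/72 - 1*(-23))) = 245*(2*(¼) - 41/(90*(1/72) + 23)) = 245*(½ - 41/(5/4 + 23)) = 245*(½ - 41/97/4) = 245*(½ - 41*4/97) = 245*(½ - 164/97) = 245*(-231/194) = -56595/194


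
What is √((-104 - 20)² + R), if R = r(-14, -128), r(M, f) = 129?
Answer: √15505 ≈ 124.52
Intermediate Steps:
R = 129
√((-104 - 20)² + R) = √((-104 - 20)² + 129) = √((-124)² + 129) = √(15376 + 129) = √15505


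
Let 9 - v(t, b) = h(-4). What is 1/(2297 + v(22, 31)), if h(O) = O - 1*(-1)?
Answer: 1/2309 ≈ 0.00043309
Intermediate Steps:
h(O) = 1 + O (h(O) = O + 1 = 1 + O)
v(t, b) = 12 (v(t, b) = 9 - (1 - 4) = 9 - 1*(-3) = 9 + 3 = 12)
1/(2297 + v(22, 31)) = 1/(2297 + 12) = 1/2309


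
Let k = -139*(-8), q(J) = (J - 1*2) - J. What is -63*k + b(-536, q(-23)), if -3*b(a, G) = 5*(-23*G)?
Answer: -210398/3 ≈ -70133.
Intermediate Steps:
q(J) = -2 (q(J) = (J - 2) - J = (-2 + J) - J = -2)
b(a, G) = 115*G/3 (b(a, G) = -5*(-23*G)/3 = -(-115)*G/3 = 115*G/3)
k = 1112
-63*k + b(-536, q(-23)) = -63*1112 + (115/3)*(-2) = -70056 - 230/3 = -210398/3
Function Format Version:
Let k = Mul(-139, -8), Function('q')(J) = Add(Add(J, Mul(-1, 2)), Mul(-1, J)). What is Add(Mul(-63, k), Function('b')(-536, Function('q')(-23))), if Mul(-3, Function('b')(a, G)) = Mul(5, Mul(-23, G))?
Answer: Rational(-210398, 3) ≈ -70133.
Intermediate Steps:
Function('q')(J) = -2 (Function('q')(J) = Add(Add(J, -2), Mul(-1, J)) = Add(Add(-2, J), Mul(-1, J)) = -2)
Function('b')(a, G) = Mul(Rational(115, 3), G) (Function('b')(a, G) = Mul(Rational(-1, 3), Mul(5, Mul(-23, G))) = Mul(Rational(-1, 3), Mul(-115, G)) = Mul(Rational(115, 3), G))
k = 1112
Add(Mul(-63, k), Function('b')(-536, Function('q')(-23))) = Add(Mul(-63, 1112), Mul(Rational(115, 3), -2)) = Add(-70056, Rational(-230, 3)) = Rational(-210398, 3)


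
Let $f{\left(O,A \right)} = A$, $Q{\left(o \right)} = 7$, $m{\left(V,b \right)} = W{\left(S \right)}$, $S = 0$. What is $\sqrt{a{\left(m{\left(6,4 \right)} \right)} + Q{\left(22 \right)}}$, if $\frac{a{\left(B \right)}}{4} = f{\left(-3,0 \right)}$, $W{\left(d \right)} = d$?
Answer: $\sqrt{7} \approx 2.6458$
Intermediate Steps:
$m{\left(V,b \right)} = 0$
$a{\left(B \right)} = 0$ ($a{\left(B \right)} = 4 \cdot 0 = 0$)
$\sqrt{a{\left(m{\left(6,4 \right)} \right)} + Q{\left(22 \right)}} = \sqrt{0 + 7} = \sqrt{7}$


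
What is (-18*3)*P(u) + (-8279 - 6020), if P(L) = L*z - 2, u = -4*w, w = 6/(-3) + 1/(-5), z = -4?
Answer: -61451/5 ≈ -12290.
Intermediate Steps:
w = -11/5 (w = 6*(-⅓) + 1*(-⅕) = -2 - ⅕ = -11/5 ≈ -2.2000)
u = 44/5 (u = -4*(-11/5) = 44/5 ≈ 8.8000)
P(L) = -2 - 4*L (P(L) = L*(-4) - 2 = -4*L - 2 = -2 - 4*L)
(-18*3)*P(u) + (-8279 - 6020) = (-18*3)*(-2 - 4*44/5) + (-8279 - 6020) = -54*(-2 - 176/5) - 14299 = -54*(-186/5) - 14299 = 10044/5 - 14299 = -61451/5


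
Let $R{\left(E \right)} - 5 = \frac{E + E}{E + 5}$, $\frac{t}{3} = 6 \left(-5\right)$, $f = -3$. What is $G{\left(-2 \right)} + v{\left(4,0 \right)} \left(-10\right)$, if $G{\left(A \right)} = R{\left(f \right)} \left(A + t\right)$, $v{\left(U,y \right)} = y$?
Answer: $-184$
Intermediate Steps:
$t = -90$ ($t = 3 \cdot 6 \left(-5\right) = 3 \left(-30\right) = -90$)
$R{\left(E \right)} = 5 + \frac{2 E}{5 + E}$ ($R{\left(E \right)} = 5 + \frac{E + E}{E + 5} = 5 + \frac{2 E}{5 + E}$)
$G{\left(A \right)} = -180 + 2 A$ ($G{\left(A \right)} = \frac{25 + 7 \left(-3\right)}{5 - 3} \left(A - 90\right) = \frac{25 - 21}{2} \left(-90 + A\right) = \frac{1}{2} \cdot 4 \left(-90 + A\right) = 2 \left(-90 + A\right) = -180 + 2 A$)
$G{\left(-2 \right)} + v{\left(4,0 \right)} \left(-10\right) = \left(-180 + 2 \left(-2\right)\right) + 0 \left(-10\right) = \left(-180 - 4\right) + 0 = -184 + 0 = -184$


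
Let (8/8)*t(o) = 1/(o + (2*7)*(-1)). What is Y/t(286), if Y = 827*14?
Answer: 3149216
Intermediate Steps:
Y = 11578
t(o) = 1/(-14 + o) (t(o) = 1/(o + (2*7)*(-1)) = 1/(o + 14*(-1)) = 1/(o - 14) = 1/(-14 + o))
Y/t(286) = 11578/(1/(-14 + 286)) = 11578/(1/272) = 11578*272 = 3149216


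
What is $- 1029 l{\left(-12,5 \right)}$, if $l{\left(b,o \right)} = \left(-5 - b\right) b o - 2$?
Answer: $434238$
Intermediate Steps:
$l{\left(b,o \right)} = -2 + b o \left(-5 - b\right)$ ($l{\left(b,o \right)} = b \left(-5 - b\right) o - 2 = b o \left(-5 - b\right) - 2 = -2 + b o \left(-5 - b\right)$)
$- 1029 l{\left(-12,5 \right)} = - 1029 \left(-2 - 5 \left(-12\right)^{2} - \left(-60\right) 5\right) = - 1029 \left(-2 - 5 \cdot 144 + 300\right) = - 1029 \left(-2 - 720 + 300\right) = \left(-1029\right) \left(-422\right) = 434238$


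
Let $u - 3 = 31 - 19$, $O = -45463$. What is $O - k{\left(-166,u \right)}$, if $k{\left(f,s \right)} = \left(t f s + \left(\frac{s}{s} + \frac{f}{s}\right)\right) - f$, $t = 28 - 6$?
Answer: $\frac{137416}{15} \approx 9161.1$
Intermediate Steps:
$t = 22$ ($t = 28 - 6 = 22$)
$u = 15$ ($u = 3 + \left(31 - 19\right) = 3 + 12 = 15$)
$k{\left(f,s \right)} = 1 - f + \frac{f}{s} + 22 f s$ ($k{\left(f,s \right)} = \left(22 f s + \left(\frac{s}{s} + \frac{f}{s}\right)\right) - f = \left(22 f s + \left(1 + \frac{f}{s}\right)\right) - f = \left(1 + \frac{f}{s} + 22 f s\right) - f = 1 - f + \frac{f}{s} + 22 f s$)
$O - k{\left(-166,u \right)} = -45463 - \left(1 - -166 - \frac{166}{15} + 22 \left(-166\right) 15\right) = -45463 - \left(1 + 166 - \frac{166}{15} - 54780\right) = -45463 - - \frac{819361}{15} = -45463 + \frac{819361}{15} = \frac{137416}{15}$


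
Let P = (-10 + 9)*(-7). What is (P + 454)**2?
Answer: 212521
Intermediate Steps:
P = 7 (P = -1*(-7) = 7)
(P + 454)**2 = (7 + 454)**2 = 461**2 = 212521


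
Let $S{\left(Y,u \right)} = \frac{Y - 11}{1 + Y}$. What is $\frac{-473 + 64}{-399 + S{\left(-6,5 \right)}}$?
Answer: $\frac{2045}{1978} \approx 1.0339$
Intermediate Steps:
$S{\left(Y,u \right)} = \frac{-11 + Y}{1 + Y}$
$\frac{-473 + 64}{-399 + S{\left(-6,5 \right)}} = \frac{-473 + 64}{-399 + \frac{-11 - 6}{1 - 6}} = - \frac{409}{-399 + \frac{1}{-5} \left(-17\right)} = - \frac{409}{-399 - - \frac{17}{5}} = - \frac{409}{-399 + \frac{17}{5}} = - \frac{409}{- \frac{1978}{5}} = \left(-409\right) \left(- \frac{5}{1978}\right) = \frac{2045}{1978}$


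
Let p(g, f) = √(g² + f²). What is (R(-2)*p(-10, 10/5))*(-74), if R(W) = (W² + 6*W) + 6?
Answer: 296*√26 ≈ 1509.3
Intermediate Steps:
R(W) = 6 + W² + 6*W
p(g, f) = √(f² + g²)
(R(-2)*p(-10, 10/5))*(-74) = ((6 + (-2)² + 6*(-2))*√((10/5)² + (-10)²))*(-74) = ((6 + 4 - 12)*√((10*(⅕))² + 100))*(-74) = -2*√(2² + 100)*(-74) = -2*√(4 + 100)*(-74) = -4*√26*(-74) = 296*√26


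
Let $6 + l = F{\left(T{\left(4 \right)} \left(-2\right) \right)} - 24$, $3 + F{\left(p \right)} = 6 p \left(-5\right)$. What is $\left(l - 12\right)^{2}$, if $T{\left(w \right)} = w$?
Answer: $38025$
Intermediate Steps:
$F{\left(p \right)} = -3 - 30 p$ ($F{\left(p \right)} = -3 + 6 p \left(-5\right) = -3 - 30 p$)
$l = 207$ ($l = -6 - \left(27 + 30 \cdot 4 \left(-2\right)\right) = -6 - -213 = -6 + \left(\left(-3 + 240\right) - 24\right) = -6 + \left(237 - 24\right) = -6 + 213 = 207$)
$\left(l - 12\right)^{2} = \left(207 - 12\right)^{2} = 195^{2} = 38025$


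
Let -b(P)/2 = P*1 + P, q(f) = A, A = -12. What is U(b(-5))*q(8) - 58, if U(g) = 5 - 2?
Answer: -94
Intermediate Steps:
q(f) = -12
b(P) = -4*P (b(P) = -2*(P*1 + P) = -2*(P + P) = -4*P)
U(g) = 3
U(b(-5))*q(8) - 58 = 3*(-12) - 58 = -36 - 58 = -94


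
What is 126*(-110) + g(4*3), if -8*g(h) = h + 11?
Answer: -110903/8 ≈ -13863.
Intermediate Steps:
g(h) = -11/8 - h/8 (g(h) = -(h + 11)/8 = -(11 + h)/8 = -11/8 - h/8)
126*(-110) + g(4*3) = 126*(-110) + (-11/8 - 3/2) = -13860 + (-11/8 - ⅛*12) = -13860 + (-11/8 - 3/2) = -13860 - 23/8 = -110903/8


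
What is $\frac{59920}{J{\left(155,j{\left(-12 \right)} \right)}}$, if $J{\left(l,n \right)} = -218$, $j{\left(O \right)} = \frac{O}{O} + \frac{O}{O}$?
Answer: $- \frac{29960}{109} \approx -274.86$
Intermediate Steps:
$j{\left(O \right)} = 2$ ($j{\left(O \right)} = 1 + 1 = 2$)
$\frac{59920}{J{\left(155,j{\left(-12 \right)} \right)}} = \frac{59920}{-218} = 59920 \left(- \frac{1}{218}\right) = - \frac{29960}{109}$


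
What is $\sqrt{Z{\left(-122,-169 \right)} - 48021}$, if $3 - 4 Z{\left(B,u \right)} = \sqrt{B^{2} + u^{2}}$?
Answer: $\frac{\sqrt{-192081 - \sqrt{43445}}}{2} \approx 219.25 i$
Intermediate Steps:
$Z{\left(B,u \right)} = \frac{3}{4} - \frac{\sqrt{B^{2} + u^{2}}}{4}$
$\sqrt{Z{\left(-122,-169 \right)} - 48021} = \sqrt{\left(\frac{3}{4} - \frac{\sqrt{\left(-122\right)^{2} + \left(-169\right)^{2}}}{4}\right) - 48021} = \sqrt{\left(\frac{3}{4} - \frac{\sqrt{14884 + 28561}}{4}\right) - 48021} = \sqrt{\left(\frac{3}{4} - \frac{\sqrt{43445}}{4}\right) - 48021} = \sqrt{- \frac{192081}{4} - \frac{\sqrt{43445}}{4}}$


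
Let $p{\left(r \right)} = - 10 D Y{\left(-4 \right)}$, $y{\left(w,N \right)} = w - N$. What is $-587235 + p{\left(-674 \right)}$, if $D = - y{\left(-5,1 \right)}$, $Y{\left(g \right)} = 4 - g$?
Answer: $-587715$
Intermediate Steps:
$D = 6$ ($D = - (-5 - 1) = \left(-1\right) \left(-6\right) = 6$)
$p{\left(r \right)} = -480$ ($p{\left(r \right)} = \left(-10\right) 6 \left(4 - -4\right) = - 60 \left(4 + 4\right) = \left(-60\right) 8 = -480$)
$-587235 + p{\left(-674 \right)} = -587235 - 480 = -587715$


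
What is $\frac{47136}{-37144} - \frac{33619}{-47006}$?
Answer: $- \frac{120866335}{218248858} \approx -0.5538$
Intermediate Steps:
$\frac{47136}{-37144} - \frac{33619}{-47006} = 47136 \left(- \frac{1}{37144}\right) - - \frac{33619}{47006} = - \frac{5892}{4643} + \frac{33619}{47006} = - \frac{120866335}{218248858}$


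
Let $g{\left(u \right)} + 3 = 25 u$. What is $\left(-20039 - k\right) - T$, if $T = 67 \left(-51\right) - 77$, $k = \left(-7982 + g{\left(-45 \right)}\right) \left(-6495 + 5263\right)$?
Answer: $-11240065$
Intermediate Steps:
$g{\left(u \right)} = -3 + 25 u$
$k = 11223520$ ($k = \left(-7982 + \left(-3 + 25 \left(-45\right)\right)\right) \left(-6495 + 5263\right) = \left(-7982 - 1128\right) \left(-1232\right) = \left(-9110\right) \left(-1232\right) = 11223520$)
$T = -3494$ ($T = -3417 - 77 = -3494$)
$\left(-20039 - k\right) - T = \left(-20039 - 11223520\right) - -3494 = \left(-20039 - 11223520\right) + 3494 = -11243559 + 3494 = -11240065$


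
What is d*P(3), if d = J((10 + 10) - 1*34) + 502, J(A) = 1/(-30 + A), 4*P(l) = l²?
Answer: 198783/176 ≈ 1129.4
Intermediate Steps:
P(l) = l²/4
d = 22087/44 (d = 1/(-30 + ((10 + 10) - 1*34)) + 502 = 1/(-30 + (20 - 34)) + 502 = 1/(-30 - 14) + 502 = 1/(-44) + 502 = -1/44 + 502 = 22087/44 ≈ 501.98)
d*P(3) = 22087*((¼)*3²)/44 = 22087*((¼)*9)/44 = (22087/44)*(9/4) = 198783/176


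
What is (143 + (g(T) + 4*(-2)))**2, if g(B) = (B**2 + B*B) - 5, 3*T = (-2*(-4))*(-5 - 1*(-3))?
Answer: 2829124/81 ≈ 34927.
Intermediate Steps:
T = -16/3 (T = ((-2*(-4))*(-5 - 1*(-3)))/3 = (8*(-5 + 3))/3 = (8*(-2))/3 = (1/3)*(-16) = -16/3 ≈ -5.3333)
g(B) = -5 + 2*B**2 (g(B) = (B**2 + B**2) - 5 = 2*B**2 - 5 = -5 + 2*B**2)
(143 + (g(T) + 4*(-2)))**2 = (143 + ((-5 + 2*(-16/3)**2) + 4*(-2)))**2 = (143 + ((-5 + 2*(256/9)) - 8))**2 = (143 + ((-5 + 512/9) - 8))**2 = (143 + (467/9 - 8))**2 = (143 + 395/9)**2 = (1682/9)**2 = 2829124/81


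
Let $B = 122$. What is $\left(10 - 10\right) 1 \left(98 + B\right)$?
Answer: $0$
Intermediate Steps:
$\left(10 - 10\right) 1 \left(98 + B\right) = \left(10 - 10\right) 1 \left(98 + 122\right) = 0 \cdot 1 \cdot 220 = 0 \cdot 220 = 0$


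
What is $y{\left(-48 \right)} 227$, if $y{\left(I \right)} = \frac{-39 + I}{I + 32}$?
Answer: $\frac{19749}{16} \approx 1234.3$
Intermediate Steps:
$y{\left(I \right)} = \frac{-39 + I}{32 + I}$
$y{\left(-48 \right)} 227 = \frac{-39 - 48}{32 - 48} \cdot 227 = \frac{1}{-16} \left(-87\right) 227 = \left(- \frac{1}{16}\right) \left(-87\right) 227 = \frac{87}{16} \cdot 227 = \frac{19749}{16}$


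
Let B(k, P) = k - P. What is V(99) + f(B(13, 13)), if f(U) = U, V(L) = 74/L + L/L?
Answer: 173/99 ≈ 1.7475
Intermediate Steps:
V(L) = 1 + 74/L (V(L) = 74/L + 1 = 1 + 74/L)
V(99) + f(B(13, 13)) = (74 + 99)/99 + (13 - 1*13) = (1/99)*173 + (13 - 13) = 173/99 + 0 = 173/99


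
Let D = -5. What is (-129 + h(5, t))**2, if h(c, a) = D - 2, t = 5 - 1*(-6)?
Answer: 18496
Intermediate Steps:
t = 11 (t = 5 + 6 = 11)
h(c, a) = -7 (h(c, a) = -5 - 2 = -7)
(-129 + h(5, t))**2 = (-129 - 7)**2 = (-136)**2 = 18496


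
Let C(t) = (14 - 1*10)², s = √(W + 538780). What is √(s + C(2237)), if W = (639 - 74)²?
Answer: √(16 + √858005) ≈ 30.697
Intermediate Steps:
W = 319225 (W = 565² = 319225)
s = √858005 (s = √(319225 + 538780) = √858005 ≈ 926.29)
C(t) = 16 (C(t) = (14 - 10)² = 4² = 16)
√(s + C(2237)) = √(√858005 + 16) = √(16 + √858005)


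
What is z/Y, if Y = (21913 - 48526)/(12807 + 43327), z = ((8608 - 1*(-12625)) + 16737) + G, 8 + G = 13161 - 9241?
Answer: -2351004188/26613 ≈ -88341.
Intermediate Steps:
G = 3912 (G = -8 + (13161 - 9241) = -8 + 3920 = 3912)
z = 41882 (z = ((8608 - 1*(-12625)) + 16737) + 3912 = ((8608 + 12625) + 16737) + 3912 = (21233 + 16737) + 3912 = 37970 + 3912 = 41882)
Y = -26613/56134 ≈ -0.47410
z/Y = 41882/(-26613/56134) = 41882*(-56134/26613) = -2351004188/26613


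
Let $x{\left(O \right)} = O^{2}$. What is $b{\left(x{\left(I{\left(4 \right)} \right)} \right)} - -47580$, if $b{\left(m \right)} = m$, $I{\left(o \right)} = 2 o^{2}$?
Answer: $48604$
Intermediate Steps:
$b{\left(x{\left(I{\left(4 \right)} \right)} \right)} - -47580 = \left(2 \cdot 4^{2}\right)^{2} - -47580 = \left(2 \cdot 16\right)^{2} + 47580 = 32^{2} + 47580 = 1024 + 47580 = 48604$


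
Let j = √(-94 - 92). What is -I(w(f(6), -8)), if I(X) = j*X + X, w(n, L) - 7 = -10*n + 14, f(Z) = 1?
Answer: -11 - 11*I*√186 ≈ -11.0 - 150.02*I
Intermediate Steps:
j = I*√186 (j = √(-186) = I*√186 ≈ 13.638*I)
w(n, L) = 21 - 10*n (w(n, L) = 7 + (-10*n + 14) = 7 + (14 - 10*n) = 21 - 10*n)
I(X) = X + I*X*√186 (I(X) = (I*√186)*X + X = I*X*√186 + X = X + I*X*√186)
-I(w(f(6), -8)) = -(21 - 10*1)*(1 + I*√186) = -(21 - 10)*(1 + I*√186) = -11*(1 + I*√186) = -(11 + 11*I*√186) = -11 - 11*I*√186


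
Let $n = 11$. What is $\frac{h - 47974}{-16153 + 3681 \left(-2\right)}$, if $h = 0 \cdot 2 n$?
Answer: $\frac{47974}{23515} \approx 2.0401$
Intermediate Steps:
$h = 0$ ($h = 0 \cdot 2 \cdot 11 = 0 \cdot 11 = 0$)
$\frac{h - 47974}{-16153 + 3681 \left(-2\right)} = \frac{0 - 47974}{-16153 + 3681 \left(-2\right)} = - \frac{47974}{-16153 - 7362} = - \frac{47974}{-23515} = \left(-47974\right) \left(- \frac{1}{23515}\right) = \frac{47974}{23515}$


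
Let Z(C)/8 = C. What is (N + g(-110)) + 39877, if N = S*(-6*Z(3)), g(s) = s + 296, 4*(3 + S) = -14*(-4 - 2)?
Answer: 37471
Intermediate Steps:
Z(C) = 8*C
S = 18 (S = -3 + (-14*(-4 - 2))/4 = -3 + (-14*(-6))/4 = -3 + (¼)*84 = -3 + 21 = 18)
g(s) = 296 + s
N = -2592 (N = 18*(-48*3) = 18*(-6*24) = 18*(-144) = -2592)
(N + g(-110)) + 39877 = (-2592 + (296 - 110)) + 39877 = (-2592 + 186) + 39877 = -2406 + 39877 = 37471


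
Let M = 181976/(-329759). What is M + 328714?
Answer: 108396217950/329759 ≈ 3.2871e+5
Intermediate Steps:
M = -181976/329759 (M = 181976*(-1/329759) = -181976/329759 ≈ -0.55185)
M + 328714 = -181976/329759 + 328714 = 108396217950/329759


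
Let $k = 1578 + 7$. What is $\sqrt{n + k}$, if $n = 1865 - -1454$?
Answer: $2 \sqrt{1226} \approx 70.029$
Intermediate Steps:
$k = 1585$
$n = 3319$ ($n = 1865 + 1454 = 3319$)
$\sqrt{n + k} = \sqrt{3319 + 1585} = \sqrt{4904} = 2 \sqrt{1226}$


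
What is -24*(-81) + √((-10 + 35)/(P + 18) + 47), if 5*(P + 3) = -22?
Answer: 1944 + 2*√34662/53 ≈ 1951.0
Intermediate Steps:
P = -37/5 (P = -3 + (⅕)*(-22) = -3 - 22/5 = -37/5 ≈ -7.4000)
-24*(-81) + √((-10 + 35)/(P + 18) + 47) = -24*(-81) + √((-10 + 35)/(-37/5 + 18) + 47) = 1944 + √(25/(53/5) + 47) = 1944 + √(25*(5/53) + 47) = 1944 + √(125/53 + 47) = 1944 + √(2616/53) = 1944 + 2*√34662/53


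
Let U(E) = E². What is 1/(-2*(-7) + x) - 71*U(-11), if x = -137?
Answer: -1056694/123 ≈ -8591.0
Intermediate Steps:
1/(-2*(-7) + x) - 71*U(-11) = 1/(-2*(-7) - 137) - 71*(-11)² = 1/(14 - 137) - 71*121 = 1/(-123) - 8591 = -1/123 - 8591 = -1056694/123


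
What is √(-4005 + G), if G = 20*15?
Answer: I*√3705 ≈ 60.869*I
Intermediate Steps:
G = 300
√(-4005 + G) = √(-4005 + 300) = √(-3705) = I*√3705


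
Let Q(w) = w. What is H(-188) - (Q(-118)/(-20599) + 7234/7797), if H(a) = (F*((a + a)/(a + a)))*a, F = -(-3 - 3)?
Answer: -181318467796/160610403 ≈ -1128.9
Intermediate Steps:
F = 6 (F = -1*(-6) = 6)
H(a) = 6*a (H(a) = (6*((a + a)/(a + a)))*a = (6*((2*a)/((2*a))))*a = (6*((2*a)*(1/(2*a))))*a = (6*1)*a = 6*a)
H(-188) - (Q(-118)/(-20599) + 7234/7797) = 6*(-188) - (-118/(-20599) + 7234/7797) = -1128 - (-118*(-1/20599) + 7234*(1/7797)) = -1128 - (118/20599 + 7234/7797) = -1128 - 1*149933212/160610403 = -1128 - 149933212/160610403 = -181318467796/160610403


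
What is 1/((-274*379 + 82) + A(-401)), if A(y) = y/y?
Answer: -1/103763 ≈ -9.6373e-6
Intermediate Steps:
A(y) = 1
1/((-274*379 + 82) + A(-401)) = 1/((-274*379 + 82) + 1) = 1/((-103846 + 82) + 1) = 1/(-103764 + 1) = 1/(-103763) = -1/103763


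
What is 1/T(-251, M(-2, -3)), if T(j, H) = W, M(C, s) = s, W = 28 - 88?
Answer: -1/60 ≈ -0.016667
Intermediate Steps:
W = -60
T(j, H) = -60
1/T(-251, M(-2, -3)) = 1/(-60) = -1/60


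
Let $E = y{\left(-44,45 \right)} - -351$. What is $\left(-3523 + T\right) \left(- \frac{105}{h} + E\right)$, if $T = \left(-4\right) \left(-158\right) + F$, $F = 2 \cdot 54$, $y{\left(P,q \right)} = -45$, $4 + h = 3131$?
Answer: $- \frac{2662654731}{3127} \approx -8.515 \cdot 10^{5}$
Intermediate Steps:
$h = 3127$ ($h = -4 + 3131 = 3127$)
$E = 306$ ($E = -45 - -351 = -45 + 351 = 306$)
$F = 108$
$T = 740$ ($T = \left(-4\right) \left(-158\right) + 108 = 632 + 108 = 740$)
$\left(-3523 + T\right) \left(- \frac{105}{h} + E\right) = \left(-3523 + 740\right) \left(- \frac{105}{3127} + 306\right) = - 2783 \left(\left(-105\right) \frac{1}{3127} + 306\right) = - 2783 \left(- \frac{105}{3127} + 306\right) = \left(-2783\right) \frac{956757}{3127} = - \frac{2662654731}{3127}$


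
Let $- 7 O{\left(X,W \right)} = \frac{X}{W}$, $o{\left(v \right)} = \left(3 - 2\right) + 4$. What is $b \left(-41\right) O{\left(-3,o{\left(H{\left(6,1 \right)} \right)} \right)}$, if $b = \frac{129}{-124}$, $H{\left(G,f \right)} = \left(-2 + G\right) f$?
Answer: $\frac{15867}{4340} \approx 3.656$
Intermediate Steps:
$H{\left(G,f \right)} = f \left(-2 + G\right)$
$b = - \frac{129}{124}$ ($b = 129 \left(- \frac{1}{124}\right) = - \frac{129}{124} \approx -1.0403$)
$o{\left(v \right)} = 5$ ($o{\left(v \right)} = 1 + 4 = 5$)
$O{\left(X,W \right)} = - \frac{X}{7 W}$ ($O{\left(X,W \right)} = - \frac{X \frac{1}{W}}{7} = - \frac{X}{7 W}$)
$b \left(-41\right) O{\left(-3,o{\left(H{\left(6,1 \right)} \right)} \right)} = \left(- \frac{129}{124}\right) \left(-41\right) \left(\left(- \frac{1}{7}\right) \left(-3\right) \frac{1}{5}\right) = \frac{5289 \left(\left(- \frac{1}{7}\right) \left(-3\right) \frac{1}{5}\right)}{124} = \frac{5289}{124} \cdot \frac{3}{35} = \frac{15867}{4340}$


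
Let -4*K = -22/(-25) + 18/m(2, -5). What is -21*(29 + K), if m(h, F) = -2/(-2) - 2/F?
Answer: -13422/25 ≈ -536.88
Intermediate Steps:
m(h, F) = 1 - 2/F (m(h, F) = -2*(-½) - 2/F = 1 - 2/F)
K = -601/175 (K = -(-22/(-25) + 18/(((-2 - 5)/(-5))))/4 = -(-22*(-1/25) + 18/((-⅕*(-7))))/4 = -(22/25 + 18/(7/5))/4 = -(22/25 + 18*(5/7))/4 = -(22/25 + 90/7)/4 = -¼*2404/175 = -601/175 ≈ -3.4343)
-21*(29 + K) = -21*(29 - 601/175) = -21*4474/175 = -13422/25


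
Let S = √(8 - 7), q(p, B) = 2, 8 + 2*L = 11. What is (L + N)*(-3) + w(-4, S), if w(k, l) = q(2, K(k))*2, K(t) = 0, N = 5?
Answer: -31/2 ≈ -15.500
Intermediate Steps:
L = 3/2 (L = -4 + (½)*11 = -4 + 11/2 = 3/2 ≈ 1.5000)
S = 1 (S = √1 = 1)
w(k, l) = 4 (w(k, l) = 2*2 = 4)
(L + N)*(-3) + w(-4, S) = (3/2 + 5)*(-3) + 4 = (13/2)*(-3) + 4 = -39/2 + 4 = -31/2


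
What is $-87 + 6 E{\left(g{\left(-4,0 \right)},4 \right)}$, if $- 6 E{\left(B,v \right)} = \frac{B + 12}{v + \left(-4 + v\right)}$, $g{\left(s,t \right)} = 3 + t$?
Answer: $- \frac{363}{4} \approx -90.75$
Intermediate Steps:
$E{\left(B,v \right)} = - \frac{12 + B}{6 \left(-4 + 2 v\right)}$ ($E{\left(B,v \right)} = - \frac{\left(B + 12\right) \frac{1}{v + \left(-4 + v\right)}}{6} = - \frac{\left(12 + B\right) \frac{1}{-4 + 2 v}}{6} = - \frac{\frac{1}{-4 + 2 v} \left(12 + B\right)}{6} = - \frac{12 + B}{6 \left(-4 + 2 v\right)}$)
$-87 + 6 E{\left(g{\left(-4,0 \right)},4 \right)} = -87 + 6 \frac{-12 - \left(3 + 0\right)}{12 \left(-2 + 4\right)} = -87 + 6 \frac{-12 - 3}{12 \cdot 2} = -87 + 6 \cdot \frac{1}{12} \cdot \frac{1}{2} \left(-12 - 3\right) = -87 + 6 \cdot \frac{1}{12} \cdot \frac{1}{2} \left(-15\right) = -87 + 6 \left(- \frac{5}{8}\right) = -87 - \frac{15}{4} = - \frac{363}{4}$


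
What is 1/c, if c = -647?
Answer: -1/647 ≈ -0.0015456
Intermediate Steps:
1/c = 1/(-647) = -1/647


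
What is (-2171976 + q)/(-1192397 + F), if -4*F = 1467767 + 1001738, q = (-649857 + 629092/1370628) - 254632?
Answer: 4216688440928/2480525890101 ≈ 1.6999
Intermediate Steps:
q = -309929330000/342657 (q = (-649857 + 629092*(1/1370628)) - 254632 = (-649857 + 157273/342657) - 254632 = -222677892776/342657 - 254632 = -309929330000/342657 ≈ -9.0449e+5)
F = -2469505/4 (F = -(1467767 + 1001738)/4 = -¼*2469505 = -2469505/4 ≈ -6.1738e+5)
(-2171976 + q)/(-1192397 + F) = (-2171976 - 309929330000/342657)/(-1192397 - 2469505/4) = -1054172110232/(342657*(-7239093/4)) = -1054172110232/342657*(-4/7239093) = 4216688440928/2480525890101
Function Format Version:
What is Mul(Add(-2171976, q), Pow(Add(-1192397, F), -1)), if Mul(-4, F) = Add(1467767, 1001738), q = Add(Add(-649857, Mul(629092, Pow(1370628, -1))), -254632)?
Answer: Rational(4216688440928, 2480525890101) ≈ 1.6999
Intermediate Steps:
q = Rational(-309929330000, 342657) (q = Add(Add(-649857, Mul(629092, Rational(1, 1370628))), -254632) = Add(Add(-649857, Rational(157273, 342657)), -254632) = Add(Rational(-222677892776, 342657), -254632) = Rational(-309929330000, 342657) ≈ -9.0449e+5)
F = Rational(-2469505, 4) (F = Mul(Rational(-1, 4), Add(1467767, 1001738)) = Mul(Rational(-1, 4), 2469505) = Rational(-2469505, 4) ≈ -6.1738e+5)
Mul(Add(-2171976, q), Pow(Add(-1192397, F), -1)) = Mul(Add(-2171976, Rational(-309929330000, 342657)), Pow(Add(-1192397, Rational(-2469505, 4)), -1)) = Mul(Rational(-1054172110232, 342657), Pow(Rational(-7239093, 4), -1)) = Mul(Rational(-1054172110232, 342657), Rational(-4, 7239093)) = Rational(4216688440928, 2480525890101)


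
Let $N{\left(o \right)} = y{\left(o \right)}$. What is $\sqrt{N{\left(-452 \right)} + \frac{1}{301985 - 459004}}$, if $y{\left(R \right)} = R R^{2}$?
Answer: $\frac{i \sqrt{2276772927832977307}}{157019} \approx 9609.7 i$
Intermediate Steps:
$y{\left(R \right)} = R^{3}$
$N{\left(o \right)} = o^{3}$
$\sqrt{N{\left(-452 \right)} + \frac{1}{301985 - 459004}} = \sqrt{\left(-452\right)^{3} + \frac{1}{301985 - 459004}} = \sqrt{-92345408 + \frac{1}{-157019}} = \sqrt{-92345408 - \frac{1}{157019}} = \sqrt{- \frac{14499983618753}{157019}} = \frac{i \sqrt{2276772927832977307}}{157019}$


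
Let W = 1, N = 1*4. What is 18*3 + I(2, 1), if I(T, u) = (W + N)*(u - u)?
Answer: 54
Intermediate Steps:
N = 4
I(T, u) = 0 (I(T, u) = (1 + 4)*(u - u) = 5*0 = 0)
18*3 + I(2, 1) = 18*3 + 0 = 54 + 0 = 54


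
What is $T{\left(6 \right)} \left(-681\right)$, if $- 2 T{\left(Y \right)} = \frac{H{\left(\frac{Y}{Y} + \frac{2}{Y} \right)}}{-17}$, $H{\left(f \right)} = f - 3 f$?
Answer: $\frac{908}{17} \approx 53.412$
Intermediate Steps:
$H{\left(f \right)} = - 2 f$
$T{\left(Y \right)} = - \frac{1}{17} - \frac{2}{17 Y}$ ($T{\left(Y \right)} = - \frac{- 2 \left(\frac{Y}{Y} + \frac{2}{Y}\right) \frac{1}{-17}}{2} = - \frac{- 2 \left(1 + \frac{2}{Y}\right) \left(- \frac{1}{17}\right)}{2} = - \frac{\left(-2 - \frac{4}{Y}\right) \left(- \frac{1}{17}\right)}{2} = - \frac{\frac{2}{17} + \frac{4}{17 Y}}{2} = - \frac{1}{17} - \frac{2}{17 Y}$)
$T{\left(6 \right)} \left(-681\right) = \frac{-2 - 6}{17 \cdot 6} \left(-681\right) = \frac{1}{17} \cdot \frac{1}{6} \left(-2 - 6\right) \left(-681\right) = \frac{1}{17} \cdot \frac{1}{6} \left(-8\right) \left(-681\right) = \left(- \frac{4}{51}\right) \left(-681\right) = \frac{908}{17}$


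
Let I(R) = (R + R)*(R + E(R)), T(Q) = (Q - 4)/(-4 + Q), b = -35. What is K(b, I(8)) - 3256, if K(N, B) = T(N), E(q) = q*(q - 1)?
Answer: -3255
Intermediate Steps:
T(Q) = 1 (T(Q) = (-4 + Q)/(-4 + Q) = 1)
E(q) = q*(-1 + q)
I(R) = 2*R*(R + R*(-1 + R)) (I(R) = (R + R)*(R + R*(-1 + R)) = (2*R)*(R + R*(-1 + R)) = 2*R*(R + R*(-1 + R)))
K(N, B) = 1
K(b, I(8)) - 3256 = 1 - 3256 = -3255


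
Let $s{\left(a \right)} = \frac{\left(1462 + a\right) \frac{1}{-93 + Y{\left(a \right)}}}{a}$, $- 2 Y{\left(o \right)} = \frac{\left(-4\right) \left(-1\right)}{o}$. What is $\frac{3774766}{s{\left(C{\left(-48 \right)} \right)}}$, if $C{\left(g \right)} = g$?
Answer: $\frac{8421502946}{707} \approx 1.1912 \cdot 10^{7}$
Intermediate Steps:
$Y{\left(o \right)} = - \frac{2}{o}$ ($Y{\left(o \right)} = - \frac{\left(-4\right) \left(-1\right) \frac{1}{o}}{2} = - \frac{4 \frac{1}{o}}{2} = - \frac{2}{o}$)
$s{\left(a \right)} = \frac{1462 + a}{a \left(-93 - \frac{2}{a}\right)}$ ($s{\left(a \right)} = \frac{\left(1462 + a\right) \frac{1}{-93 - \frac{2}{a}}}{a} = \frac{\frac{1}{-93 - \frac{2}{a}} \left(1462 + a\right)}{a} = \frac{1462 + a}{a \left(-93 - \frac{2}{a}\right)}$)
$\frac{3774766}{s{\left(C{\left(-48 \right)} \right)}} = \frac{3774766}{\frac{1}{2 + 93 \left(-48\right)} \left(-1462 - -48\right)} = \frac{3774766}{\frac{1}{2 - 4464} \left(-1462 + 48\right)} = \frac{3774766}{\frac{1}{-4462} \left(-1414\right)} = \frac{3774766}{\left(- \frac{1}{4462}\right) \left(-1414\right)} = \frac{3774766}{\frac{707}{2231}} = 3774766 \cdot \frac{2231}{707} = \frac{8421502946}{707}$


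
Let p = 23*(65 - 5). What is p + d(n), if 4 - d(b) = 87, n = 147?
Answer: 1297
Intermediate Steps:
d(b) = -83 (d(b) = 4 - 1*87 = 4 - 87 = -83)
p = 1380 (p = 23*60 = 1380)
p + d(n) = 1380 - 83 = 1297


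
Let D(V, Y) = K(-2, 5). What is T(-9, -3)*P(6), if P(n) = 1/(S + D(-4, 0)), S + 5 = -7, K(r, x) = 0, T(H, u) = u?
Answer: 1/4 ≈ 0.25000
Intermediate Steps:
S = -12 (S = -5 - 7 = -12)
D(V, Y) = 0
P(n) = -1/12 (P(n) = 1/(-12 + 0) = 1/(-12) = -1/12)
T(-9, -3)*P(6) = -3*(-1/12) = 1/4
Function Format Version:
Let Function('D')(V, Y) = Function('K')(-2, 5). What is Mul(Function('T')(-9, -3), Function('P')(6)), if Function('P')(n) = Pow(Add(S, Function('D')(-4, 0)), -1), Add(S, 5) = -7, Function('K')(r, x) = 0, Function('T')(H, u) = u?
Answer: Rational(1, 4) ≈ 0.25000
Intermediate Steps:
S = -12 (S = Add(-5, -7) = -12)
Function('D')(V, Y) = 0
Function('P')(n) = Rational(-1, 12) (Function('P')(n) = Pow(Add(-12, 0), -1) = Pow(-12, -1) = Rational(-1, 12))
Mul(Function('T')(-9, -3), Function('P')(6)) = Mul(-3, Rational(-1, 12)) = Rational(1, 4)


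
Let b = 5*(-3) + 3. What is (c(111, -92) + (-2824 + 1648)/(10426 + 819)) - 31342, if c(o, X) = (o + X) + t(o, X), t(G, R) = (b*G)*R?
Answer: 1025778969/11245 ≈ 91221.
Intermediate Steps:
b = -12 (b = -15 + 3 = -12)
t(G, R) = -12*G*R (t(G, R) = (-12*G)*R = -12*G*R)
c(o, X) = X + o - 12*X*o (c(o, X) = (o + X) - 12*o*X = (X + o) - 12*X*o = X + o - 12*X*o)
(c(111, -92) + (-2824 + 1648)/(10426 + 819)) - 31342 = ((-92 + 111 - 12*(-92)*111) + (-2824 + 1648)/(10426 + 819)) - 31342 = ((-92 + 111 + 122544) - 1176/11245) - 31342 = (122563 - 1176*1/11245) - 31342 = (122563 - 1176/11245) - 31342 = 1378219759/11245 - 31342 = 1025778969/11245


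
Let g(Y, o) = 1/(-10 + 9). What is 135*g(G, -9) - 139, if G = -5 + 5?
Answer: -274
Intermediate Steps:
G = 0
g(Y, o) = -1 (g(Y, o) = 1/(-1) = -1)
135*g(G, -9) - 139 = 135*(-1) - 139 = -135 - 139 = -274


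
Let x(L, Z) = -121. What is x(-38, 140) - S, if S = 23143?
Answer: -23264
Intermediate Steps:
x(-38, 140) - S = -121 - 1*23143 = -121 - 23143 = -23264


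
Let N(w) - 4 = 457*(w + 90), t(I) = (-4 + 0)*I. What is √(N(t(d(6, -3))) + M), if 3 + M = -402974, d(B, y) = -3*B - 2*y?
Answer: I*√339907 ≈ 583.02*I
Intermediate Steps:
t(I) = -4*I
M = -402977 (M = -3 - 402974 = -402977)
N(w) = 41134 + 457*w (N(w) = 4 + 457*(w + 90) = 4 + 457*(90 + w) = 4 + (41130 + 457*w) = 41134 + 457*w)
√(N(t(d(6, -3))) + M) = √((41134 + 457*(-4*(-3*6 - 2*(-3)))) - 402977) = √((41134 + 457*(-4*(-18 + 6))) - 402977) = √((41134 + 457*(-4*(-12))) - 402977) = √((41134 + 457*48) - 402977) = √((41134 + 21936) - 402977) = √(63070 - 402977) = √(-339907) = I*√339907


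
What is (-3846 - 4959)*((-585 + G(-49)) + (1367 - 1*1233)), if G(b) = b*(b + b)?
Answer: -38310555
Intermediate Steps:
G(b) = 2*b**2 (G(b) = b*(2*b) = 2*b**2)
(-3846 - 4959)*((-585 + G(-49)) + (1367 - 1*1233)) = (-3846 - 4959)*((-585 + 2*(-49)**2) + (1367 - 1*1233)) = -8805*((-585 + 2*2401) + (1367 - 1233)) = -8805*((-585 + 4802) + 134) = -8805*(4217 + 134) = -8805*4351 = -38310555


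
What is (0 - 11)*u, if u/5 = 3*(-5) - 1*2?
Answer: 935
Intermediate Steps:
u = -85 (u = 5*(3*(-5) - 1*2) = 5*(-15 - 2) = 5*(-17) = -85)
(0 - 11)*u = (0 - 11)*(-85) = -11*(-85) = 935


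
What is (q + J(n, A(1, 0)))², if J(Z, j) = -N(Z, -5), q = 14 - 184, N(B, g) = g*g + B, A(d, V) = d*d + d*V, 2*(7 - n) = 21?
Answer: 146689/4 ≈ 36672.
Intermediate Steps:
n = -7/2 (n = 7 - ½*21 = 7 - 21/2 = -7/2 ≈ -3.5000)
A(d, V) = d² + V*d
N(B, g) = B + g² (N(B, g) = g² + B = B + g²)
q = -170
J(Z, j) = -25 - Z (J(Z, j) = -(Z + (-5)²) = -(Z + 25) = -(25 + Z) = -25 - Z)
(q + J(n, A(1, 0)))² = (-170 + (-25 - 1*(-7/2)))² = (-170 + (-25 + 7/2))² = (-170 - 43/2)² = (-383/2)² = 146689/4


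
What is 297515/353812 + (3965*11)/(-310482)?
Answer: 38470770925/54926128692 ≈ 0.70041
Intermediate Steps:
297515/353812 + (3965*11)/(-310482) = 297515*(1/353812) + 43615*(-1/310482) = 297515/353812 - 43615/310482 = 38470770925/54926128692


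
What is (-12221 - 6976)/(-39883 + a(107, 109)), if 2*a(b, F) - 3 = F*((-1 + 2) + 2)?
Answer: 19197/39718 ≈ 0.48333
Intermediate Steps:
a(b, F) = 3/2 + 3*F/2 (a(b, F) = 3/2 + (F*((-1 + 2) + 2))/2 = 3/2 + (F*(1 + 2))/2 = 3/2 + (F*3)/2 = 3/2 + (3*F)/2 = 3/2 + 3*F/2)
(-12221 - 6976)/(-39883 + a(107, 109)) = (-12221 - 6976)/(-39883 + (3/2 + (3/2)*109)) = -19197/(-39883 + (3/2 + 327/2)) = -19197/(-39883 + 165) = -19197/(-39718) = -19197*(-1/39718) = 19197/39718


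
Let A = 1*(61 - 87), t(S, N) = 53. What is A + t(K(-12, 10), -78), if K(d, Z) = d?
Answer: 27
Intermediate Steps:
A = -26 (A = 1*(-26) = -26)
A + t(K(-12, 10), -78) = -26 + 53 = 27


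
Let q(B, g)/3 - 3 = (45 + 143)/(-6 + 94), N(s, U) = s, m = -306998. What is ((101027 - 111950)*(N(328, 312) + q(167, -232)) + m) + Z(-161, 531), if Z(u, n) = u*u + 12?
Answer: -8064245/2 ≈ -4.0321e+6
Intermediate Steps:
Z(u, n) = 12 + u² (Z(u, n) = u² + 12 = 12 + u²)
q(B, g) = 339/22 (q(B, g) = 9 + 3*((45 + 143)/(-6 + 94)) = 9 + 3*(188/88) = 9 + 3*(188*(1/88)) = 9 + 3*(47/22) = 9 + 141/22 = 339/22)
((101027 - 111950)*(N(328, 312) + q(167, -232)) + m) + Z(-161, 531) = ((101027 - 111950)*(328 + 339/22) - 306998) + (12 + (-161)²) = (-10923*7555/22 - 306998) + (12 + 25921) = (-7502115/2 - 306998) + 25933 = -8116111/2 + 25933 = -8064245/2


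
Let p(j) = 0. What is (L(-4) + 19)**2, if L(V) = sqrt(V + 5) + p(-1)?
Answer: 400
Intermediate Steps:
L(V) = sqrt(5 + V) (L(V) = sqrt(V + 5) + 0 = sqrt(5 + V) + 0 = sqrt(5 + V))
(L(-4) + 19)**2 = (sqrt(5 - 4) + 19)**2 = (sqrt(1) + 19)**2 = (1 + 19)**2 = 20**2 = 400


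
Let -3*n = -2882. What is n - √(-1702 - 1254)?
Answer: 2882/3 - 2*I*√739 ≈ 960.67 - 54.369*I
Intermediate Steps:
n = 2882/3 (n = -⅓*(-2882) = 2882/3 ≈ 960.67)
n - √(-1702 - 1254) = 2882/3 - √(-1702 - 1254) = 2882/3 - √(-2956) = 2882/3 - 2*I*√739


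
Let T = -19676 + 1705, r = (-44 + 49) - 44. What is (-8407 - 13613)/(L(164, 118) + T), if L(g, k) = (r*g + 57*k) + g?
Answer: 22020/17477 ≈ 1.2599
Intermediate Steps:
r = -39 (r = 5 - 44 = -39)
T = -17971
L(g, k) = -38*g + 57*k (L(g, k) = (-39*g + 57*k) + g = -38*g + 57*k)
(-8407 - 13613)/(L(164, 118) + T) = (-8407 - 13613)/((-38*164 + 57*118) - 17971) = -22020/((-6232 + 6726) - 17971) = -22020/(494 - 17971) = -22020/(-17477) = -22020*(-1/17477) = 22020/17477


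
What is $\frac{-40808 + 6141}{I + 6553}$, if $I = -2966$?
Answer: $- \frac{34667}{3587} \approx -9.6646$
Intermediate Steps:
$\frac{-40808 + 6141}{I + 6553} = \frac{-40808 + 6141}{-2966 + 6553} = - \frac{34667}{3587}$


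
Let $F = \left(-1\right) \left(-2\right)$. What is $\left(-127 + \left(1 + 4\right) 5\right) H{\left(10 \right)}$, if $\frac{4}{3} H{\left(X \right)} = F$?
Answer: $-153$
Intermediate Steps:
$F = 2$
$H{\left(X \right)} = \frac{3}{2}$ ($H{\left(X \right)} = \frac{3}{4} \cdot 2 = \frac{3}{2}$)
$\left(-127 + \left(1 + 4\right) 5\right) H{\left(10 \right)} = \left(-127 + \left(1 + 4\right) 5\right) \frac{3}{2} = \left(-127 + 5 \cdot 5\right) \frac{3}{2} = \left(-127 + 25\right) \frac{3}{2} = \left(-102\right) \frac{3}{2} = -153$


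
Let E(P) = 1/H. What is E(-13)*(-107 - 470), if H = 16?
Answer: -577/16 ≈ -36.063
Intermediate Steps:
E(P) = 1/16
E(-13)*(-107 - 470) = (-107 - 470)/16 = (1/16)*(-577) = -577/16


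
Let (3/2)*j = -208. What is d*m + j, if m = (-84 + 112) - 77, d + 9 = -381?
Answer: 56914/3 ≈ 18971.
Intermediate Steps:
d = -390 (d = -9 - 381 = -390)
j = -416/3 (j = (⅔)*(-208) = -416/3 ≈ -138.67)
m = -49 (m = 28 - 77 = -49)
d*m + j = -390*(-49) - 416/3 = 19110 - 416/3 = 56914/3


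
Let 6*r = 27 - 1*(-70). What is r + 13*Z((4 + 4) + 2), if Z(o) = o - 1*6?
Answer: 409/6 ≈ 68.167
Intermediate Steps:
r = 97/6 (r = (27 - 1*(-70))/6 = (27 + 70)/6 = (⅙)*97 = 97/6 ≈ 16.167)
Z(o) = -6 + o (Z(o) = o - 6 = -6 + o)
r + 13*Z((4 + 4) + 2) = 97/6 + 13*(-6 + ((4 + 4) + 2)) = 97/6 + 13*(-6 + (8 + 2)) = 97/6 + 13*(-6 + 10) = 97/6 + 13*4 = 97/6 + 52 = 409/6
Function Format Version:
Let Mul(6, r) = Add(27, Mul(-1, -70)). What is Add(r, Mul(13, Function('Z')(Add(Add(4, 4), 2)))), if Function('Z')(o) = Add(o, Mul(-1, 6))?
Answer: Rational(409, 6) ≈ 68.167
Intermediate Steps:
r = Rational(97, 6) (r = Mul(Rational(1, 6), Add(27, Mul(-1, -70))) = Mul(Rational(1, 6), Add(27, 70)) = Mul(Rational(1, 6), 97) = Rational(97, 6) ≈ 16.167)
Function('Z')(o) = Add(-6, o) (Function('Z')(o) = Add(o, -6) = Add(-6, o))
Add(r, Mul(13, Function('Z')(Add(Add(4, 4), 2)))) = Add(Rational(97, 6), Mul(13, Add(-6, Add(Add(4, 4), 2)))) = Add(Rational(97, 6), Mul(13, Add(-6, Add(8, 2)))) = Add(Rational(97, 6), Mul(13, Add(-6, 10))) = Add(Rational(97, 6), Mul(13, 4)) = Add(Rational(97, 6), 52) = Rational(409, 6)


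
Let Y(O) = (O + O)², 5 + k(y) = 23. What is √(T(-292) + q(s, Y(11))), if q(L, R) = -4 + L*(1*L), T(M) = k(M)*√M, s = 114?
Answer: 2*√(3248 + 9*I*√73) ≈ 113.99 + 1.3492*I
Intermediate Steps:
k(y) = 18 (k(y) = -5 + 23 = 18)
T(M) = 18*√M
Y(O) = 4*O² (Y(O) = (2*O)² = 4*O²)
q(L, R) = -4 + L² (q(L, R) = -4 + L*L = -4 + L²)
√(T(-292) + q(s, Y(11))) = √(18*√(-292) + (-4 + 114²)) = √(18*(2*I*√73) + (-4 + 12996)) = √(36*I*√73 + 12992) = √(12992 + 36*I*√73)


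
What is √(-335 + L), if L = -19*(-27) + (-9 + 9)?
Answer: √178 ≈ 13.342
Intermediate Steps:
L = 513 (L = 513 + 0 = 513)
√(-335 + L) = √(-335 + 513) = √178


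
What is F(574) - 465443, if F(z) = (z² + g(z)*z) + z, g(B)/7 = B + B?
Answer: 4477271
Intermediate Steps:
g(B) = 14*B (g(B) = 7*(B + B) = 7*(2*B) = 14*B)
F(z) = z + 15*z² (F(z) = (z² + (14*z)*z) + z = (z² + 14*z²) + z = 15*z² + z = z + 15*z²)
F(574) - 465443 = 574*(1 + 15*574) - 465443 = 574*(1 + 8610) - 465443 = 574*8611 - 465443 = 4942714 - 465443 = 4477271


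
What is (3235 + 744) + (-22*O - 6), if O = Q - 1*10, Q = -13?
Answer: 4479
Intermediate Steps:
O = -23 (O = -13 - 1*10 = -13 - 10 = -23)
(3235 + 744) + (-22*O - 6) = (3235 + 744) + (-22*(-23) - 6) = 3979 + (506 - 6) = 3979 + 500 = 4479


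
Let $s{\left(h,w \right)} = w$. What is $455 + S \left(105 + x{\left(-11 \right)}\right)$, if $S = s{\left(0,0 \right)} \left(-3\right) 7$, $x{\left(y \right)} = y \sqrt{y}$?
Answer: $455$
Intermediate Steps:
$x{\left(y \right)} = y^{\frac{3}{2}}$
$S = 0$ ($S = 0 \left(-3\right) 7 = 0 \cdot 7 = 0$)
$455 + S \left(105 + x{\left(-11 \right)}\right) = 455 + 0 \left(105 + \left(-11\right)^{\frac{3}{2}}\right) = 455 + 0 \left(105 - 11 i \sqrt{11}\right) = 455 + 0 = 455$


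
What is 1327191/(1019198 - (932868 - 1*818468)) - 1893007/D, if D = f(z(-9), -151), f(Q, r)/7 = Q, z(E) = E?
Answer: 1712872560619/57002274 ≈ 30049.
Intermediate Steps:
f(Q, r) = 7*Q
D = -63 (D = 7*(-9) = -63)
1327191/(1019198 - (932868 - 1*818468)) - 1893007/D = 1327191/(1019198 - (932868 - 1*818468)) - 1893007/(-63) = 1327191/(1019198 - (932868 - 818468)) - 1893007*(-1/63) = 1327191/(1019198 - 1*114400) + 1893007/63 = 1327191/(1019198 - 114400) + 1893007/63 = 1327191/904798 + 1893007/63 = 1712872560619/57002274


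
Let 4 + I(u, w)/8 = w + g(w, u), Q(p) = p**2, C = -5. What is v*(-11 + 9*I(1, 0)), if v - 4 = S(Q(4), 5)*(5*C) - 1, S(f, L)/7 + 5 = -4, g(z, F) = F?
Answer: -358206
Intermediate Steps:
S(f, L) = -63 (S(f, L) = -35 + 7*(-4) = -35 - 28 = -63)
I(u, w) = -32 + 8*u + 8*w (I(u, w) = -32 + 8*(w + u) = -32 + 8*(u + w) = -32 + (8*u + 8*w) = -32 + 8*u + 8*w)
v = 1578 (v = 4 + (-315*(-5) - 1) = 4 + (-63*(-25) - 1) = 4 + (1575 - 1) = 4 + 1574 = 1578)
v*(-11 + 9*I(1, 0)) = 1578*(-11 + 9*(-32 + 8*1 + 8*0)) = 1578*(-11 + 9*(-32 + 8 + 0)) = 1578*(-11 + 9*(-24)) = 1578*(-11 - 216) = 1578*(-227) = -358206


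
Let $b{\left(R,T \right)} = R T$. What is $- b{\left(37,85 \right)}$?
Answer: $-3145$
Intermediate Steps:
$- b{\left(37,85 \right)} = - 37 \cdot 85 = \left(-1\right) 3145 = -3145$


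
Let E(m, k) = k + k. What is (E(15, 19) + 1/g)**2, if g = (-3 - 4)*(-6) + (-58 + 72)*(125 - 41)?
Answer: 2142301225/1483524 ≈ 1444.1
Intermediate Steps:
E(m, k) = 2*k
g = 1218 (g = -7*(-6) + 14*84 = 42 + 1176 = 1218)
(E(15, 19) + 1/g)**2 = (2*19 + 1/1218)**2 = (38 + 1/1218)**2 = (46285/1218)**2 = 2142301225/1483524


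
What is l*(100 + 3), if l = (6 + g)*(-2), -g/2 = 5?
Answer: 824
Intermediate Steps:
g = -10 (g = -2*5 = -10)
l = 8 (l = (6 - 10)*(-2) = -4*(-2) = 8)
l*(100 + 3) = 8*(100 + 3) = 8*103 = 824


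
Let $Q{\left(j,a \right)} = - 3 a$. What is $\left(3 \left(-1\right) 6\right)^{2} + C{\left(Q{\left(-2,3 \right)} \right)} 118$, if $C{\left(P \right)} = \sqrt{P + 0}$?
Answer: $324 + 354 i \approx 324.0 + 354.0 i$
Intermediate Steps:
$C{\left(P \right)} = \sqrt{P}$
$\left(3 \left(-1\right) 6\right)^{2} + C{\left(Q{\left(-2,3 \right)} \right)} 118 = \left(3 \left(-1\right) 6\right)^{2} + \sqrt{\left(-3\right) 3} \cdot 118 = \left(\left(-3\right) 6\right)^{2} + \sqrt{-9} \cdot 118 = \left(-18\right)^{2} + 3 i 118 = 324 + 354 i$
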